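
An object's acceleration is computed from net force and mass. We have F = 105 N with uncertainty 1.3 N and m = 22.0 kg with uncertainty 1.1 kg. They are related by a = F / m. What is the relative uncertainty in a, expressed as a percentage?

5.15%

For a monomial a ∝ F, m^-1, fractional errors add in quadrature:
  (1·δF/F)² = (1×0.0124)² = 0.000153;  (-1·δm/m)² = (-1×0.0500)² = 0.00250
δa/a = √(0.00265) = 0.0515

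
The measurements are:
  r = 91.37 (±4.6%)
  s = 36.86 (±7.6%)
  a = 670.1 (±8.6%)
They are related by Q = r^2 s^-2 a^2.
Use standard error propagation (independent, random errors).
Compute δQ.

Q is a product of powers, so relative uncertainties combine in quadrature:
  (2·δr/r)² = (2×0.0460)² = 0.00846;  (-2·δs/s)² = (-2×0.0760)² = 0.0231;  (2·δa/a)² = (2×0.0860)² = 0.0296
δQ/Q = √(0.0612) = 0.247
Q = 2.759e+06, so δQ = 0.247 × 2.759e+06 = 6.82e+05.

6.82e+05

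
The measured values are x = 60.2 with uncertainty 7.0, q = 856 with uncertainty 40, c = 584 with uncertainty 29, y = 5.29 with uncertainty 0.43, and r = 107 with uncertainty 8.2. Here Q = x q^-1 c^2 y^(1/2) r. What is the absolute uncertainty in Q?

1.07e+06

Q is a product of powers, so relative uncertainties combine in quadrature:
  (1·δx/x)² = (1×0.116)² = 0.0135;  (-1·δq/q)² = (-1×0.0467)² = 0.00218;  (2·δc/c)² = (2×0.0497)² = 0.00986;  (½·δy/y)² = (0.5×0.0813)² = 0.00165;  (1·δr/r)² = (1×0.0766)² = 0.00587
δQ/Q = √(0.0331) = 0.182
Q = 5.9e+06, so δQ = 0.182 × 5.9e+06 = 1.07e+06.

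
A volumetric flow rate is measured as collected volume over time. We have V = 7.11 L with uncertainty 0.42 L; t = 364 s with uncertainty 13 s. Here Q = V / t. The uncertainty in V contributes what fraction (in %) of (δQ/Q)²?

(δQ/Q)² = (1·δV/V)² + (-1·δt/t)²
  V term: (1×0.0591)² = 0.00349
  t term: (-1×0.0357)² = 0.00128
Total = 0.00476. Share from V = 0.00349/0.00476 = 0.732.

73.2%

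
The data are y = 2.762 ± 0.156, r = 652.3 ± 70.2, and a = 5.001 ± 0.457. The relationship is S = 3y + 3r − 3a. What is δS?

Sums and differences: (δS)² = Σ (cᵢ δxᵢ)².
  (3·δy)² = 0.219;  (3·δr)² = 44400;  (3·δa)² = 1.88
δS = √(44400) = 211

211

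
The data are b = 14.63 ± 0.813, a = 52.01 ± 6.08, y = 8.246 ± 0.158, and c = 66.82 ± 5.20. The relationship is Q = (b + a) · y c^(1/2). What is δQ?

Let u = b + a = 66.64. δu = √(δb² + δa²) = √(0.661 + 37.0) = 6.13, so δu/u = 0.0920.
Q is then a monomial in u, y, c:
δQ/Q = √((δu/u)² + (1·δy/y)² + (½·δc/c)²) = √(0.00847 + 0.000367 + 0.00151) = 0.102
Q = 4492, so δQ = 0.102 × 4492 = 457.

457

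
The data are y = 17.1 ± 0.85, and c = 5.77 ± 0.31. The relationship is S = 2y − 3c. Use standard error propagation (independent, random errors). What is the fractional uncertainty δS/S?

Absolute uncertainties add in quadrature for a linear combination:
  (2·δy)² = 2.89;  (3·δc)² = 0.865
δS = √(3.75) = 1.94
S = 16.9, so δS/S = 1.94/16.9 = 0.115.

0.115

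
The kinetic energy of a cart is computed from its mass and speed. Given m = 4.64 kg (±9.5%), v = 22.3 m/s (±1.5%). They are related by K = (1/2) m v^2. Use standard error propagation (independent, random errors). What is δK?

K is a product of powers, so relative uncertainties combine in quadrature:
  (1·δm/m)² = (1×0.0950)² = 0.00903;  (2·δv/v)² = (2×0.0150)² = 0.000900
δK/K = √(0.00992) = 0.0996
K = 1150 J, so δK = 0.0996 × 1150 = 115 J.

115 J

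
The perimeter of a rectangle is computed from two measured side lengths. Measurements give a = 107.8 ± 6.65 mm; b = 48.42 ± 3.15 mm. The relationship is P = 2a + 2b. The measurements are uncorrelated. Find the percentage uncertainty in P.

Sums and differences: (δP)² = Σ (cᵢ δxᵢ)².
  (2·δa)² = 177;  (2·δb)² = 39.7
δP = √(217) = 14.7 mm
P = 312.4 mm, so δP/P = 14.7/312.4 = 0.0471.

4.71%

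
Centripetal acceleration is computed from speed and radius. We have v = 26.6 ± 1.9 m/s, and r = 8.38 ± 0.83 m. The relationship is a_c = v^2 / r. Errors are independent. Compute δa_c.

Products/powers → add relative errors in quadrature, weighted by exponent:
  (2·δv/v)² = (2×0.0714)² = 0.0204;  (-1·δr/r)² = (-1×0.0990)² = 0.00981
δa_c/a_c = √(0.0302) = 0.174
a_c = 84.4 m/s^2, so δa_c = 0.174 × 84.4 = 14.7 m/s^2.

14.7 m/s^2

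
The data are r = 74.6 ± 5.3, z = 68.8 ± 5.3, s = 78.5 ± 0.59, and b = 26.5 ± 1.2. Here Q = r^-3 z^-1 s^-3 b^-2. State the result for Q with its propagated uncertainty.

(1.03 ± 0.253) × 10^-16

Products/powers → add relative errors in quadrature, weighted by exponent:
  (-3·δr/r)² = (-3×0.0710)² = 0.0454;  (-1·δz/z)² = (-1×0.0770)² = 0.00593;  (-3·δs/s)² = (-3×0.00752)² = 0.000508;  (-2·δb/b)² = (-2×0.0453)² = 0.00820
δQ/Q = √(0.0601) = 0.245
Q = 1.03e-16, so δQ = 0.245 × 1.03e-16 = 2.53e-17.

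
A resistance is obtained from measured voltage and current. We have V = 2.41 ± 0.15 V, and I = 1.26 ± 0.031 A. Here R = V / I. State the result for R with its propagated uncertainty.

R is a product of powers, so relative uncertainties combine in quadrature:
  (1·δV/V)² = (1×0.0622)² = 0.00387;  (-1·δI/I)² = (-1×0.0246)² = 0.000605
δR/R = √(0.00448) = 0.0669
R = 1.91 Ω, so δR = 0.0669 × 1.91 = 0.128 Ω.

1.91 ± 0.128 Ω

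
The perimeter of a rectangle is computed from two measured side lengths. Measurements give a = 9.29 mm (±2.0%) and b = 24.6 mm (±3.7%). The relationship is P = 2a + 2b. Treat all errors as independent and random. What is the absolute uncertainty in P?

Each term contributes (cᵢ δxᵢ)² to (δP)²:
  (2·δa)² = 0.138;  (2·δb)² = 3.31
δP = √(3.45) = 1.86 mm

1.86 mm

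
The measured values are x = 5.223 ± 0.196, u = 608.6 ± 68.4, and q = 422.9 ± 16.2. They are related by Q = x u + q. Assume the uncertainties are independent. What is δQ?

Let p = x·u = 3179. δp/p = √((1·δx/x)² + (1·δu/u)²) = √(0.00141 + 0.0126) = 0.118, so δp = 377.
Q = p + q: δQ = √(δp² + δq²) = √(1.42e+05 + 262) = 377

377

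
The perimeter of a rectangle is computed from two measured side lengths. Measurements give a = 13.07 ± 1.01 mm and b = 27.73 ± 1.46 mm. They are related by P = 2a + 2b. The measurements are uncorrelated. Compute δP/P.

Absolute uncertainties add in quadrature for a linear combination:
  (2·δa)² = 4.08;  (2·δb)² = 8.53
δP = √(12.6) = 3.55 mm
P = 81.60 mm, so δP/P = 3.55/81.60 = 0.0435.

0.0435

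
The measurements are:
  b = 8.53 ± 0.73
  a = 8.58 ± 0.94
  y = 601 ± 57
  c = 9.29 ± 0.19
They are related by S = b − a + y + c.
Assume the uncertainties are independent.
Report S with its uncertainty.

610 ± 57.0

Absolute uncertainties add in quadrature for a linear combination:
  (δb)² = 0.533;  (δa)² = 0.884;  (δy)² = 3250;  (δc)² = 0.0361
δS = √(3250) = 57.0
S = 610.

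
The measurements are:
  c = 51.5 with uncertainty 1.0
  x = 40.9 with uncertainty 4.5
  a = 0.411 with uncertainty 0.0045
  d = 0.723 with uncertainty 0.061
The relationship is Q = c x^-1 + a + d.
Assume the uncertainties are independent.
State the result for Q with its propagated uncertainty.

Let p = c·x^-1 = 1.26. δp/p = √((1·δc/c)² + (-1·δx/x)²) = √(0.000377 + 0.0121) = 0.112, so δp = 0.141.
Q = p + a + d: δQ = √(δp² + δa² + δd²) = √(0.0198 + 2.02e-05 + 0.00372) = 0.153
Q = 2.39.

2.39 ± 0.153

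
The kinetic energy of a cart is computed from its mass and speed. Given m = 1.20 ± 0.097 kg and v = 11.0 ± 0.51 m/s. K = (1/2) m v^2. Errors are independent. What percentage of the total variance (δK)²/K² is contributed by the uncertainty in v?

56.8%

(δK/K)² = (1·δm/m)² + (2·δv/v)²
  m term: (1×0.0808)² = 0.00653
  v term: (2×0.0464)² = 0.00860
Total = 0.0151. Share from v = 0.00860/0.0151 = 0.568.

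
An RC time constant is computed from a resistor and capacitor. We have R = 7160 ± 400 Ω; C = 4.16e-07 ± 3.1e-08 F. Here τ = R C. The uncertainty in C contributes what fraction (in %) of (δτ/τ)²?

64.0%

(δτ/τ)² = (1·δR/R)² + (1·δC/C)²
  R term: (1×0.0559)² = 0.00312
  C term: (1×0.0745)² = 0.00555
Total = 0.00867. Share from C = 0.00555/0.00867 = 0.640.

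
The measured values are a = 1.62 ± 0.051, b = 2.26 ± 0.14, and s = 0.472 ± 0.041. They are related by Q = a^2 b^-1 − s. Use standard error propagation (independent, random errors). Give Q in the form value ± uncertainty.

0.689 ± 0.110

Let p = a^2·b^-1 = 1.16. δp/p = √((2·δa/a)² + (-1·δb/b)²) = √(0.00396 + 0.00384) = 0.0883, so δp = 0.103.
Q = p − s: δQ = √(δp² + δs²) = √(0.0105 + 0.00168) = 0.110
Q = 0.689.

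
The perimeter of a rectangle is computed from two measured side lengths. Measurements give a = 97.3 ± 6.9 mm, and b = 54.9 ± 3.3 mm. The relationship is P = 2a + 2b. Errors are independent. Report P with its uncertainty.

304 ± 15.3 mm

For a sum/difference, combine absolute errors in quadrature:
  (2·δa)² = 190;  (2·δb)² = 43.6
δP = √(234) = 15.3 mm
P = 304 mm.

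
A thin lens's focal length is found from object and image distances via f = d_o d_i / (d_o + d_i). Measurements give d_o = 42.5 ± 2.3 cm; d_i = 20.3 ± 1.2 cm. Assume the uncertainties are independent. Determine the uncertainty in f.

0.600 cm

∂f/∂d_o = (d_i/(d_o+d_i))² = 0.104;  ∂f/∂d_i = (d_o/(d_o+d_i))² = 0.458
δf = √((∂f/∂d_o · δd_o)² + (∂f/∂d_i · δd_i)²) = √(0.0578 + 0.302) = 0.600 cm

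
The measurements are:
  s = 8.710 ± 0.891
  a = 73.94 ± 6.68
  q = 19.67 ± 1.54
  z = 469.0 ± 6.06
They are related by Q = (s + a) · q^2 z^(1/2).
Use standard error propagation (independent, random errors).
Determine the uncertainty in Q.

1.22e+05

Let u = s + a = 82.65. δu = √(δs² + δa²) = √(0.794 + 44.6) = 6.74, so δu/u = 0.0815.
Q is then a monomial in u, q, z:
δQ/Q = √((δu/u)² + (2·δq/q)² + (½·δz/z)²) = √(0.00665 + 0.0245 + 4.17e-05) = 0.177
Q = 692500, so δQ = 0.177 × 692500 = 1.22e+05.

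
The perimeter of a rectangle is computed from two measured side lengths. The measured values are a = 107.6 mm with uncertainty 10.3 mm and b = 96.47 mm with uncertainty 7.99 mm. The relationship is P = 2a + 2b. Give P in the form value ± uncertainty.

P is a linear combination, so absolute uncertainties add in quadrature:
  (2·δa)² = 424;  (2·δb)² = 255
δP = √(680) = 26.1 mm
P = 408.1 mm.

408.1 ± 26.1 mm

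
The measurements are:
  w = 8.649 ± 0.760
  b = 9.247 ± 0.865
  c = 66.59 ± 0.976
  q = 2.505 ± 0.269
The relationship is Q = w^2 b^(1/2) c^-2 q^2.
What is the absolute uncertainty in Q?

Relative error in a monomial: (δQ/Q)² = Σ (nᵢ · δxᵢ/xᵢ)².
  (2·δw/w)² = (2×0.0879)² = 0.0309;  (½·δb/b)² = (0.5×0.0935)² = 0.00219;  (-2·δc/c)² = (-2×0.0147)² = 0.000859;  (2·δq/q)² = (2×0.107)² = 0.0461
δQ/Q = √(0.0801) = 0.283
Q = 0.3219, so δQ = 0.283 × 0.3219 = 0.0911.

0.0911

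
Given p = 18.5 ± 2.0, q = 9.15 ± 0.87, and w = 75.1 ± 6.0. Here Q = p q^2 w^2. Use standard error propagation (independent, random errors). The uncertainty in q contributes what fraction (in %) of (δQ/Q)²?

49.3%

(δQ/Q)² = (1·δp/p)² + (2·δq/q)² + (2·δw/w)²
  p term: (1×0.108)² = 0.0117
  q term: (2×0.0951)² = 0.0362
  w term: (2×0.0799)² = 0.0255
Total = 0.0734. Share from q = 0.0362/0.0734 = 0.493.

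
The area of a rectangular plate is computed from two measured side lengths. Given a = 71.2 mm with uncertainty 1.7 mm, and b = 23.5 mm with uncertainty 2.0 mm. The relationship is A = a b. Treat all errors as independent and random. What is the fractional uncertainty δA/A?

Relative error in a monomial: (δA/A)² = Σ (nᵢ · δxᵢ/xᵢ)².
  (1·δa/a)² = (1×0.0239)² = 0.000570;  (1·δb/b)² = (1×0.0851)² = 0.00724
δA/A = √(0.00781) = 0.0884

0.0884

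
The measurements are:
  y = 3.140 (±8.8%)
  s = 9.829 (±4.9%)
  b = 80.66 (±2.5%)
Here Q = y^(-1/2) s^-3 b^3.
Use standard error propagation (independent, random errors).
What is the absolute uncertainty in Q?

53.3

Since Q is a product/quotient, work with relative uncertainties:
  (−½·δy/y)² = (-0.5×0.0880)² = 0.00194;  (-3·δs/s)² = (-3×0.0490)² = 0.0216;  (3·δb/b)² = (3×0.0250)² = 0.00563
δQ/Q = √(0.0292) = 0.171
Q = 311.9, so δQ = 0.171 × 311.9 = 53.3.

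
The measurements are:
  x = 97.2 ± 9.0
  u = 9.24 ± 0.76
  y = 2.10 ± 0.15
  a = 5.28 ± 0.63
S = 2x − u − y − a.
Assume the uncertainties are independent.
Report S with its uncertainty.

178 ± 18.0

Sums and differences: (δS)² = Σ (cᵢ δxᵢ)².
  (2·δx)² = 324;  (δu)² = 0.578;  (δy)² = 0.0225;  (δa)² = 0.397
δS = √(325) = 18.0
S = 178.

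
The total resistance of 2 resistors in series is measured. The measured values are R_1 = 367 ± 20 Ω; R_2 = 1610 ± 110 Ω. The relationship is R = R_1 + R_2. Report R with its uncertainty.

Sums and differences: (δR)² = Σ (cᵢ δxᵢ)².
  (δR_1)² = 400;  (δR_2)² = 12100
δR = √(12500) = 112 Ω
R = 1980 Ω.

1980 ± 112 Ω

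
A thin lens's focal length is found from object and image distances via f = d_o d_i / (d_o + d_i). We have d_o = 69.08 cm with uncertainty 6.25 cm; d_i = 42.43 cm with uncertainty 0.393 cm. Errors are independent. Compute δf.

0.917 cm

∂f/∂d_o = (d_i/(d_o+d_i))² = 0.145;  ∂f/∂d_i = (d_o/(d_o+d_i))² = 0.384
δf = √((∂f/∂d_o · δd_o)² + (∂f/∂d_i · δd_i)²) = √(0.819 + 0.0227) = 0.917 cm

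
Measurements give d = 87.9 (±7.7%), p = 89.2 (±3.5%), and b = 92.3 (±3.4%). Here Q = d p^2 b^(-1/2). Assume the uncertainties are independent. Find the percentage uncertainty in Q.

Relative error in a monomial: (δQ/Q)² = Σ (nᵢ · δxᵢ/xᵢ)².
  (1·δd/d)² = (1×0.0770)² = 0.00593;  (2·δp/p)² = (2×0.0350)² = 0.00490;  (−½·δb/b)² = (-0.5×0.0340)² = 0.000289
δQ/Q = √(0.0111) = 0.105

10.5%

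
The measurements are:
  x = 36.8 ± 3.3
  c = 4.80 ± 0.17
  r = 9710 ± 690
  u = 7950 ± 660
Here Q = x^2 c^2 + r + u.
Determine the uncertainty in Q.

Let p = x^2·c^2 = 31200. δp/p = √((2·δx/x)² + (2·δc/c)²) = √(0.0322 + 0.00502) = 0.193, so δp = 6020.
Q = p + r + u: δQ = √(δp² + δr² + δu²) = √(3.62e+07 + 4.76e+05 + 4.36e+05) = 6090

6090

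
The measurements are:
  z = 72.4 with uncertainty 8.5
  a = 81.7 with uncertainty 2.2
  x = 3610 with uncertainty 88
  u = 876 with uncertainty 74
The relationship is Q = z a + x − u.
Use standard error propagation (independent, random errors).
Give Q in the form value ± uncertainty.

Let p = z·a = 5920. δp/p = √((1·δz/z)² + (1·δa/a)²) = √(0.0138 + 0.000725) = 0.120, so δp = 712.
Q = p + x − u: δQ = √(δp² + δx² + δu²) = √(5.08e+05 + 7740 + 5480) = 722
Q = 8650.

8650 ± 722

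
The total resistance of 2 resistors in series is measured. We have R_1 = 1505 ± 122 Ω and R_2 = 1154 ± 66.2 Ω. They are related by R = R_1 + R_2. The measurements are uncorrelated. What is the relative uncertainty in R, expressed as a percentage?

Each term contributes (cᵢ δxᵢ)² to (δR)²:
  (δR_1)² = 14900;  (δR_2)² = 4380
δR = √(19300) = 139 Ω
R = 2659 Ω, so δR/R = 139/2659 = 0.0522.

5.22%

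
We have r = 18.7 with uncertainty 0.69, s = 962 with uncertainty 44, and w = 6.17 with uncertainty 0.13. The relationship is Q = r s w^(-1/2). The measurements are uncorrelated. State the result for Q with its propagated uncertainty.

7240 ± 432

Q is a product of powers, so relative uncertainties combine in quadrature:
  (1·δr/r)² = (1×0.0369)² = 0.00136;  (1·δs/s)² = (1×0.0457)² = 0.00209;  (−½·δw/w)² = (-0.5×0.0211)² = 0.000111
δQ/Q = √(0.00356) = 0.0597
Q = 7240, so δQ = 0.0597 × 7240 = 432.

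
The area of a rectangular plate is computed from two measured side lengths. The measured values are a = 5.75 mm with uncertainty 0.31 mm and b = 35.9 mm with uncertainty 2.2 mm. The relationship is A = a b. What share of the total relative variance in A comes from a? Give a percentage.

(δA/A)² = (1·δa/a)² + (1·δb/b)²
  a term: (1×0.0539)² = 0.00291
  b term: (1×0.0613)² = 0.00376
Total = 0.00666. Share from a = 0.00291/0.00666 = 0.436.

43.6%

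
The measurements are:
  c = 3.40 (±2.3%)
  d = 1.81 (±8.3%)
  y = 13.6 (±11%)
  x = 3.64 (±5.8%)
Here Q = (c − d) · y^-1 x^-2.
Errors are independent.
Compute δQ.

Let u = c − d = 1.59. δu = √(δc² + δd²) = √(0.00612 + 0.0226) = 0.169, so δu/u = 0.107.
Q is then a monomial in u, y, x:
δQ/Q = √((δu/u)² + (-1·δy/y)² + (-2·δx/x)²) = √(0.0113 + 0.0121 + 0.0135) = 0.192
Q = 0.00882, so δQ = 0.192 × 0.00882 = 0.00170.

0.00170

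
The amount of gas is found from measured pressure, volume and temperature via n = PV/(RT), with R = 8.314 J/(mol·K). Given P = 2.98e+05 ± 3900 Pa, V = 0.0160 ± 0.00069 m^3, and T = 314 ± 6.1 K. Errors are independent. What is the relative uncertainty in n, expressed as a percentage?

Each factor contributes (exponent × relative error)² to (δn/n)²:
  (1·δP/P)² = (1×0.0131)² = 0.000171;  (1·δV/V)² = (1×0.0431)² = 0.00186;  (-1·δT/T)² = (-1×0.0194)² = 0.000377
δn/n = √(0.00241) = 0.0491

4.91%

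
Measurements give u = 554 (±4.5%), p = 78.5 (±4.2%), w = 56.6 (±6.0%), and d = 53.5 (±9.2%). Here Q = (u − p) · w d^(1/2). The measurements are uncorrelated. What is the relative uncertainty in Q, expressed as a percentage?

9.23%

Let h = u − p = 476. δh = √(δu² + δp²) = √(622 + 10.9) = 25.1, so δh/h = 0.0529.
Q is then a monomial in h, w, d:
δQ/Q = √((δh/h)² + (1·δw/w)² + (½·δd/d)²) = √(0.00280 + 0.00360 + 0.00212) = 0.0923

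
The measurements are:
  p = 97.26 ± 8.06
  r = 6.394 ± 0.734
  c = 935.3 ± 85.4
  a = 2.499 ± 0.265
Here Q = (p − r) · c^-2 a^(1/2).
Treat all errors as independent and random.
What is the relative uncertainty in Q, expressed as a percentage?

Let u = p − r = 90.87. δu = √(δp² + δr²) = √(65.0 + 0.539) = 8.09, so δu/u = 0.0891.
Q is then a monomial in u, c, a:
δQ/Q = √((δu/u)² + (-2·δc/c)² + (½·δa/a)²) = √(0.00793 + 0.0333 + 0.00281) = 0.210

21.0%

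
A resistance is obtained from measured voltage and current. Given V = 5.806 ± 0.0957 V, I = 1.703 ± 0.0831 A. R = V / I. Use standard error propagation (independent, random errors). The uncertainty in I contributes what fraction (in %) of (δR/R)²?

89.8%

(δR/R)² = (1·δV/V)² + (-1·δI/I)²
  V term: (1×0.0165)² = 0.000272
  I term: (-1×0.0488)² = 0.00238
Total = 0.00265. Share from I = 0.00238/0.00265 = 0.898.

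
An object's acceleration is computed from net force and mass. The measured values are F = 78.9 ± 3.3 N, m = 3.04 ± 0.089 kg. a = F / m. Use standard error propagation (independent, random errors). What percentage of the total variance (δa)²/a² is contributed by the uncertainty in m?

(δa/a)² = (1·δF/F)² + (-1·δm/m)²
  F term: (1×0.0418)² = 0.00175
  m term: (-1×0.0293)² = 0.000857
Total = 0.00261. Share from m = 0.000857/0.00261 = 0.329.

32.9%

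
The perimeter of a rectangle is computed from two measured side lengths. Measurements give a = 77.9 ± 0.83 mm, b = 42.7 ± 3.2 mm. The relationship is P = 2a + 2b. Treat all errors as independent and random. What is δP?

Absolute uncertainties add in quadrature for a linear combination:
  (2·δa)² = 2.76;  (2·δb)² = 41.0
δP = √(43.7) = 6.61 mm

6.61 mm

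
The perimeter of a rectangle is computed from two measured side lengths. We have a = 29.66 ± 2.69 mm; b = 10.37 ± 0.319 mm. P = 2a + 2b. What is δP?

P is a linear combination, so absolute uncertainties add in quadrature:
  (2·δa)² = 28.9;  (2·δb)² = 0.407
δP = √(29.4) = 5.42 mm

5.42 mm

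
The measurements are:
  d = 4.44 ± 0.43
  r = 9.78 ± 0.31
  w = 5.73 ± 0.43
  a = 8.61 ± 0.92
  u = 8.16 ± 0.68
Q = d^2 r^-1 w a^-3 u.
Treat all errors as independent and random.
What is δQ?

Since Q is a product/quotient, work with relative uncertainties:
  (2·δd/d)² = (2×0.0968)² = 0.0375;  (-1·δr/r)² = (-1×0.0317)² = 0.00100;  (1·δw/w)² = (1×0.0750)² = 0.00563;  (-3·δa/a)² = (-3×0.107)² = 0.103;  (1·δu/u)² = (1×0.0833)² = 0.00694
δQ/Q = √(0.154) = 0.392
Q = 0.148, so δQ = 0.392 × 0.148 = 0.0579.

0.0579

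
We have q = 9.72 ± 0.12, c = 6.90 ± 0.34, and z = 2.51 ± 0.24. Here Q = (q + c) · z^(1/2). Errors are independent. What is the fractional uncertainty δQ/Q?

0.0525

Let u = q + c = 16.6. δu = √(δq² + δc²) = √(0.0144 + 0.116) = 0.361, so δu/u = 0.0217.
Q is then a monomial in u, z:
δQ/Q = √((δu/u)² + (½·δz/z)²) = √(0.000471 + 0.00229) = 0.0525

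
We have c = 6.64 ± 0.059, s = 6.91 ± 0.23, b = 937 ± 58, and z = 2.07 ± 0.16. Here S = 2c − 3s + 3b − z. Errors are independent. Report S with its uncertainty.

Absolute uncertainties add in quadrature for a linear combination:
  (2·δc)² = 0.0139;  (3·δs)² = 0.476;  (3·δb)² = 30300;  (δz)² = 0.0256
δS = √(30300) = 174
S = 2800.

2800 ± 174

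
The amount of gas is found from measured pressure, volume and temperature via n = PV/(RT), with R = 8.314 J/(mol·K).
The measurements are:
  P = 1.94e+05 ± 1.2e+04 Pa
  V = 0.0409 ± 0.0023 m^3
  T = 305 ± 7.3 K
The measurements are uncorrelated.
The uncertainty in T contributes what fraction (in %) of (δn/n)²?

7.58%

(δn/n)² = (1·δP/P)² + (1·δV/V)² + (-1·δT/T)²
  P term: (1×0.0619)² = 0.00383
  V term: (1×0.0562)² = 0.00316
  T term: (-1×0.0239)² = 0.000573
Total = 0.00756. Share from T = 0.000573/0.00756 = 0.0758.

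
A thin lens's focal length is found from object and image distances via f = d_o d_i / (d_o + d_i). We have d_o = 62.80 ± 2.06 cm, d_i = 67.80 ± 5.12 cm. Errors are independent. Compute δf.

∂f/∂d_o = (d_i/(d_o+d_i))² = 0.270;  ∂f/∂d_i = (d_o/(d_o+d_i))² = 0.231
δf = √((∂f/∂d_o · δd_o)² + (∂f/∂d_i · δd_i)²) = √(0.308 + 1.40) = 1.31 cm

1.31 cm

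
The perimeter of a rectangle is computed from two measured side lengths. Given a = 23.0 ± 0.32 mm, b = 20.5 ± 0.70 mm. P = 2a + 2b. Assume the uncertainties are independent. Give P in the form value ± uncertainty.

87.0 ± 1.54 mm

For a sum/difference, combine absolute errors in quadrature:
  (2·δa)² = 0.410;  (2·δb)² = 1.96
δP = √(2.37) = 1.54 mm
P = 87.0 mm.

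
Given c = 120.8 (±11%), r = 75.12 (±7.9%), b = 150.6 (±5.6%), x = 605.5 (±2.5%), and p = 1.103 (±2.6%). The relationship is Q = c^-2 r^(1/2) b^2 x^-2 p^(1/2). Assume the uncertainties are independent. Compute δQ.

Products/powers → add relative errors in quadrature, weighted by exponent:
  (-2·δc/c)² = (-2×0.110)² = 0.0484;  (½·δr/r)² = (0.5×0.0790)² = 0.00156;  (2·δb/b)² = (2×0.0560)² = 0.0125;  (-2·δx/x)² = (-2×0.0250)² = 0.00250;  (½·δp/p)² = (0.5×0.0260)² = 0.000169
δQ/Q = √(0.0652) = 0.255
Q = 3.859e-05, so δQ = 0.255 × 3.859e-05 = 9.85e-06.

9.85e-06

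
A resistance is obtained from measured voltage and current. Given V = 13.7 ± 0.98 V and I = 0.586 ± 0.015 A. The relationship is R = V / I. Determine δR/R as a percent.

7.60%

R is a product of powers, so relative uncertainties combine in quadrature:
  (1·δV/V)² = (1×0.0715)² = 0.00512;  (-1·δI/I)² = (-1×0.0256)² = 0.000655
δR/R = √(0.00577) = 0.0760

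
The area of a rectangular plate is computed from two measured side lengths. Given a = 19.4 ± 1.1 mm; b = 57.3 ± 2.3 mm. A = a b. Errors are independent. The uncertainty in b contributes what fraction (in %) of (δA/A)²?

(δA/A)² = (1·δa/a)² + (1·δb/b)²
  a term: (1×0.0567)² = 0.00322
  b term: (1×0.0401)² = 0.00161
Total = 0.00483. Share from b = 0.00161/0.00483 = 0.334.

33.4%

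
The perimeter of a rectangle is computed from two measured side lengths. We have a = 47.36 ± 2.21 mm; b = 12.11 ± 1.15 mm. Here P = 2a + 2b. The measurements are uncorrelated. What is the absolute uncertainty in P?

4.98 mm

P is a linear combination, so absolute uncertainties add in quadrature:
  (2·δa)² = 19.5;  (2·δb)² = 5.29
δP = √(24.8) = 4.98 mm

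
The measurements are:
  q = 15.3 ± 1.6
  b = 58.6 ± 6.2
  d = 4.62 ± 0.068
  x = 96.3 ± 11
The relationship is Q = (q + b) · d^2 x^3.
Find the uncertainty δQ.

Let u = q + b = 73.9. δu = √(δq² + δb²) = √(2.56 + 38.4) = 6.40, so δu/u = 0.0866.
Q is then a monomial in u, d, x:
δQ/Q = √((δu/u)² + (2·δd/d)² + (3·δx/x)²) = √(0.00751 + 0.000867 + 0.117) = 0.355
Q = 1.41e+09, so δQ = 0.355 × 1.41e+09 = 5e+08.

5e+08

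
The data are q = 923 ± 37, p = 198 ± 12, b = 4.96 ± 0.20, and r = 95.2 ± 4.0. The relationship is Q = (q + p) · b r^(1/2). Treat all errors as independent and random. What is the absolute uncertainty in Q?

Let u = q + p = 1120. δu = √(δq² + δp²) = √(1370 + 144) = 38.9, so δu/u = 0.0347.
Q is then a monomial in u, b, r:
δQ/Q = √((δu/u)² + (1·δb/b)² + (½·δr/r)²) = √(0.00120 + 0.00163 + 0.000441) = 0.0572
Q = 54300, so δQ = 0.0572 × 54300 = 3100.

3100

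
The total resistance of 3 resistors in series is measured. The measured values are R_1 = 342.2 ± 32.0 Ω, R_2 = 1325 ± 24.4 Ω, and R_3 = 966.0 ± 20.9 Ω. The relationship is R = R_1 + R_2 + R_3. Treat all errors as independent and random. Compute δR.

45.3 Ω

Sums and differences: (δR)² = Σ (cᵢ δxᵢ)².
  (δR_1)² = 1020;  (δR_2)² = 595;  (δR_3)² = 437
δR = √(2060) = 45.3 Ω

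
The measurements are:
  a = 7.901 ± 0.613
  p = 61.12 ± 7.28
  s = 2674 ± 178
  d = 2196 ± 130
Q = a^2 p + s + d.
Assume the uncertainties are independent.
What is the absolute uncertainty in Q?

Let w = a^2·p = 3815. δw/w = √((2·δa/a)² + (1·δp/p)²) = √(0.0241 + 0.0142) = 0.196, so δw = 746.
Q = w + s + d: δQ = √(δw² + δs² + δd²) = √(5.57e+05 + 31700 + 16900) = 778

778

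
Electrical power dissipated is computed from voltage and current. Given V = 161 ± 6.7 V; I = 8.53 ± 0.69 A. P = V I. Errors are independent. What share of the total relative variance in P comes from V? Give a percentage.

(δP/P)² = (1·δV/V)² + (1·δI/I)²
  V term: (1×0.0416)² = 0.00173
  I term: (1×0.0809)² = 0.00654
Total = 0.00828. Share from V = 0.00173/0.00828 = 0.209.

20.9%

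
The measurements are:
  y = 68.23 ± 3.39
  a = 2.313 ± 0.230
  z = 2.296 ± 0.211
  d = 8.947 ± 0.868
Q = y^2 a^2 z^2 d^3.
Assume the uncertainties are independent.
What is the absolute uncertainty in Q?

3.85e+07

Each factor contributes (exponent × relative error)² to (δQ/Q)²:
  (2·δy/y)² = (2×0.0497)² = 0.00987;  (2·δa/a)² = (2×0.0994)² = 0.0396;  (2·δz/z)² = (2×0.0919)² = 0.0338;  (3·δd/d)² = (3×0.0970)² = 0.0847
δQ/Q = √(0.168) = 0.410
Q = 9.403e+07, so δQ = 0.410 × 9.403e+07 = 3.85e+07.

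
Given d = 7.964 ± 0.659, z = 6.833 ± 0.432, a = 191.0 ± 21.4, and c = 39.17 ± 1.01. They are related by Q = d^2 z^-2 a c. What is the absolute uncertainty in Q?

Each factor contributes (exponent × relative error)² to (δQ/Q)²:
  (2·δd/d)² = (2×0.0827)² = 0.0274;  (-2·δz/z)² = (-2×0.0632)² = 0.0160;  (1·δa/a)² = (1×0.112)² = 0.0126;  (1·δc/c)² = (1×0.0258)² = 0.000665
δQ/Q = √(0.0566) = 0.238
Q = 10160, so δQ = 0.238 × 10160 = 2420.

2420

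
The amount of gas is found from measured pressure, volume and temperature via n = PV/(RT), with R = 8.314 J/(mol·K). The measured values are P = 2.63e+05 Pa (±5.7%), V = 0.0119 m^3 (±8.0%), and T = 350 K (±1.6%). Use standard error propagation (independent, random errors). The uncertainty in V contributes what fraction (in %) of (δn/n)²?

(δn/n)² = (1·δP/P)² + (1·δV/V)² + (-1·δT/T)²
  P term: (1×0.0570)² = 0.00325
  V term: (1×0.0800)² = 0.00640
  T term: (-1×0.0160)² = 0.000256
Total = 0.00991. Share from V = 0.00640/0.00991 = 0.646.

64.6%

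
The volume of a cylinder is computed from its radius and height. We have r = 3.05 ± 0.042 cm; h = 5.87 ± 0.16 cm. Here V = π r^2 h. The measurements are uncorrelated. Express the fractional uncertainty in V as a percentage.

3.87%

Since V is a product/quotient, work with relative uncertainties:
  (2·δr/r)² = (2×0.0138)² = 0.000759;  (1·δh/h)² = (1×0.0273)² = 0.000743
δV/V = √(0.00150) = 0.0387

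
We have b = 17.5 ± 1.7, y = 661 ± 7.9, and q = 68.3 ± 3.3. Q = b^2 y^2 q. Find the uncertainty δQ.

1.84e+09

Q is a product of powers, so relative uncertainties combine in quadrature:
  (2·δb/b)² = (2×0.0971)² = 0.0377;  (2·δy/y)² = (2×0.0120)² = 0.000571;  (1·δq/q)² = (1×0.0483)² = 0.00233
δQ/Q = √(0.0407) = 0.202
Q = 9.14e+09, so δQ = 0.202 × 9.14e+09 = 1.84e+09.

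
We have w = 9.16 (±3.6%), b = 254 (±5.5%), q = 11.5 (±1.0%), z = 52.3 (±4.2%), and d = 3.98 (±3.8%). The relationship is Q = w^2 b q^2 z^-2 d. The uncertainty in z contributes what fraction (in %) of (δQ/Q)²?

(δQ/Q)² = (2·δw/w)² + (1·δb/b)² + (2·δq/q)² + (-2·δz/z)² + (1·δd/d)²
  w term: (2×0.0360)² = 0.00518
  b term: (1×0.0550)² = 0.00302
  q term: (2×0.0100)² = 0.000400
  z term: (-2×0.0420)² = 0.00706
  d term: (1×0.0380)² = 0.00144
Total = 0.0171. Share from z = 0.00706/0.0171 = 0.412.

41.2%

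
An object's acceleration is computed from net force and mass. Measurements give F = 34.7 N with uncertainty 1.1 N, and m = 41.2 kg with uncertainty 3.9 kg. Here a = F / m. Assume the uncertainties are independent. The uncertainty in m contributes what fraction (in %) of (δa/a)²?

89.9%

(δa/a)² = (1·δF/F)² + (-1·δm/m)²
  F term: (1×0.0317)² = 0.00100
  m term: (-1×0.0947)² = 0.00896
Total = 0.00997. Share from m = 0.00896/0.00997 = 0.899.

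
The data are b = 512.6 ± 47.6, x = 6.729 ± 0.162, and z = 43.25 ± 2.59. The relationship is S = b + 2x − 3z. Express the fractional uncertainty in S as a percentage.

S is a linear combination, so absolute uncertainties add in quadrature:
  (δb)² = 2270;  (2·δx)² = 0.105;  (3·δz)² = 60.4
δS = √(2330) = 48.2
S = 396.3, so δS/S = 48.2/396.3 = 0.122.

12.2%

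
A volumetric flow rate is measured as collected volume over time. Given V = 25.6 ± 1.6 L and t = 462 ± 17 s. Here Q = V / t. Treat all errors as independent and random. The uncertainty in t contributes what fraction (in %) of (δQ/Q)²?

25.7%

(δQ/Q)² = (1·δV/V)² + (-1·δt/t)²
  V term: (1×0.0625)² = 0.00391
  t term: (-1×0.0368)² = 0.00135
Total = 0.00526. Share from t = 0.00135/0.00526 = 0.257.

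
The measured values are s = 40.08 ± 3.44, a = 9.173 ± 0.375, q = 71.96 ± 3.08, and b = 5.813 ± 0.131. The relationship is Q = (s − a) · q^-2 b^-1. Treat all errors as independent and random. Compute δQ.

0.000147

Let u = s − a = 30.91. δu = √(δs² + δa²) = √(11.8 + 0.141) = 3.46, so δu/u = 0.112.
Q is then a monomial in u, q, b:
δQ/Q = √((δu/u)² + (-2·δq/q)² + (-1·δb/b)²) = √(0.0125 + 0.00733 + 0.000508) = 0.143
Q = 0.001027, so δQ = 0.143 × 0.001027 = 0.000147.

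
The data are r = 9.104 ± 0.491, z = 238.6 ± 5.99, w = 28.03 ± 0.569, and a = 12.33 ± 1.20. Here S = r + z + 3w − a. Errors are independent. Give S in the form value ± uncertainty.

Absolute uncertainties add in quadrature for a linear combination:
  (δr)² = 0.241;  (δz)² = 35.9;  (3·δw)² = 2.91;  (δa)² = 1.44
δS = √(40.5) = 6.36
S = 319.5.

319.5 ± 6.36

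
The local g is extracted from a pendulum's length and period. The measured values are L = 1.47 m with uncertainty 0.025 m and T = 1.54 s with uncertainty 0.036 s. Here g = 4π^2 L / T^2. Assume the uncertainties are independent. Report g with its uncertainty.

Each factor contributes (exponent × relative error)² to (δg/g)²:
  (1·δL/L)² = (1×0.0170)² = 0.000289;  (-2·δT/T)² = (-2×0.0234)² = 0.00219
δg/g = √(0.00248) = 0.0498
g = 24.5 m/s^2, so δg = 0.0498 × 24.5 = 1.22 m/s^2.

24.5 ± 1.22 m/s^2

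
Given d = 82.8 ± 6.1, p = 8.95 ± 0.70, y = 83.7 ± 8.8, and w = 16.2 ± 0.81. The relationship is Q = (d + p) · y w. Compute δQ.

Let u = d + p = 91.8. δu = √(δd² + δp²) = √(37.2 + 0.490) = 6.14, so δu/u = 0.0669.
Q is then a monomial in u, y, w:
δQ/Q = √((δu/u)² + (1·δy/y)² + (1·δw/w)²) = √(0.00448 + 0.0111 + 0.00250) = 0.134
Q = 1.24e+05, so δQ = 0.134 × 1.24e+05 = 16700.

16700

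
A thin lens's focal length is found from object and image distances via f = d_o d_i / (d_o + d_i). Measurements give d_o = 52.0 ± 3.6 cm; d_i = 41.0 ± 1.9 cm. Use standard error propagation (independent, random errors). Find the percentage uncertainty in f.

4.00%

∂f/∂d_o = (d_i/(d_o+d_i))² = 0.194;  ∂f/∂d_i = (d_o/(d_o+d_i))² = 0.313
δf = √((∂f/∂d_o · δd_o)² + (∂f/∂d_i · δd_i)²) = √(0.490 + 0.353) = 0.918 cm
f = 22.9 cm, so δf/f = 0.918/22.9 = 0.0400.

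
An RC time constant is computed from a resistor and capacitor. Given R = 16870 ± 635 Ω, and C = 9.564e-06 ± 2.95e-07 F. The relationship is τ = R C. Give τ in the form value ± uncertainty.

0.1613 ± 0.00785 s

Since τ is a product/quotient, work with relative uncertainties:
  (1·δR/R)² = (1×0.0376)² = 0.00142;  (1·δC/C)² = (1×0.0308)² = 0.000951
δτ/τ = √(0.00237) = 0.0487
τ = 0.1613 s, so δτ = 0.0487 × 0.1613 = 0.00785 s.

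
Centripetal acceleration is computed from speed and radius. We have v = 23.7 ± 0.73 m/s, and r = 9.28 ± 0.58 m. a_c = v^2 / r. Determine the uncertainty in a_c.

5.31 m/s^2

Each factor contributes (exponent × relative error)² to (δa_c/a_c)²:
  (2·δv/v)² = (2×0.0308)² = 0.00379;  (-1·δr/r)² = (-1×0.0625)² = 0.00391
δa_c/a_c = √(0.00770) = 0.0878
a_c = 60.5 m/s^2, so δa_c = 0.0878 × 60.5 = 5.31 m/s^2.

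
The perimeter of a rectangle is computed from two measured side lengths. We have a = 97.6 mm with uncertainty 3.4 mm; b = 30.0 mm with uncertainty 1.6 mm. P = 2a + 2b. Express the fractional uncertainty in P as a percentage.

2.94%

P is a linear combination, so absolute uncertainties add in quadrature:
  (2·δa)² = 46.2;  (2·δb)² = 10.2
δP = √(56.5) = 7.52 mm
P = 255 mm, so δP/P = 7.52/255 = 0.0294.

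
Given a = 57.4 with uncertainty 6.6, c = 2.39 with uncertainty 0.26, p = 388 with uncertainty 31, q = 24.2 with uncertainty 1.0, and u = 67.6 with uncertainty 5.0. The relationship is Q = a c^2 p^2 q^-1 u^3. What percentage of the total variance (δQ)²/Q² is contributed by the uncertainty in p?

(δQ/Q)² = (1·δa/a)² + (2·δc/c)² + (2·δp/p)² + (-1·δq/q)² + (3·δu/u)²
  a term: (1×0.115)² = 0.0132
  c term: (2×0.109)² = 0.0473
  p term: (2×0.0799)² = 0.0255
  q term: (-1×0.0413)² = 0.00171
  u term: (3×0.0740)² = 0.0492
Total = 0.137. Share from p = 0.0255/0.137 = 0.186.

18.6%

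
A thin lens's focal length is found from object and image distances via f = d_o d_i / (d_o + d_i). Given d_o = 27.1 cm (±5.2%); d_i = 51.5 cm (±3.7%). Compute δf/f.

∂f/∂d_o = (d_i/(d_o+d_i))² = 0.429;  ∂f/∂d_i = (d_o/(d_o+d_i))² = 0.119
δf = √((∂f/∂d_o · δd_o)² + (∂f/∂d_i · δd_i)²) = √(0.366 + 0.0513) = 0.646 cm
f = 17.8 cm, so δf/f = 0.646/17.8 = 0.0364.

0.0364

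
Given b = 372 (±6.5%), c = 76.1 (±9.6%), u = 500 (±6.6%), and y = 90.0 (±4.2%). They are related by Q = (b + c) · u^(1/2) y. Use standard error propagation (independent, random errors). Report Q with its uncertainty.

Let w = b + c = 448. δw = √(δb² + δc²) = √(585 + 53.4) = 25.3, so δw/w = 0.0564.
Q is then a monomial in w, u, y:
δQ/Q = √((δw/w)² + (½·δu/u)² + (1·δy/y)²) = √(0.00318 + 0.00109 + 0.00176) = 0.0777
Q = 9.02e+05, so δQ = 0.0777 × 9.02e+05 = 70000.

(9.02 ± 0.700) × 10^5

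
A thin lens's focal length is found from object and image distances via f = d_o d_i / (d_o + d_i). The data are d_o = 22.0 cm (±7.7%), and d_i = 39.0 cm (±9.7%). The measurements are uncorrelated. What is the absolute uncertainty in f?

∂f/∂d_o = (d_i/(d_o+d_i))² = 0.409;  ∂f/∂d_i = (d_o/(d_o+d_i))² = 0.130
δf = √((∂f/∂d_o · δd_o)² + (∂f/∂d_i · δd_i)²) = √(0.479 + 0.242) = 0.849 cm

0.849 cm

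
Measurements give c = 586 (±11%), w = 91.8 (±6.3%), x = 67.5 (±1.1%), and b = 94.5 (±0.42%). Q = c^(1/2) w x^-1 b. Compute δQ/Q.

0.0845

Since Q is a product/quotient, work with relative uncertainties:
  (½·δc/c)² = (0.5×0.110)² = 0.00302;  (1·δw/w)² = (1×0.0630)² = 0.00397;  (-1·δx/x)² = (-1×0.0110)² = 0.000121;  (1·δb/b)² = (1×0.00420)² = 1.76e-05
δQ/Q = √(0.00713) = 0.0845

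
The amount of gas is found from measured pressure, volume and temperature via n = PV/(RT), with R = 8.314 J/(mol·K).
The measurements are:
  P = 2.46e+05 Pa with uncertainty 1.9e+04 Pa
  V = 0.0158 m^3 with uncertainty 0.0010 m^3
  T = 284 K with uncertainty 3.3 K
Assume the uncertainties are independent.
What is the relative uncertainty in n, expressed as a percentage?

10.1%

Products/powers → add relative errors in quadrature, weighted by exponent:
  (1·δP/P)² = (1×0.0772)² = 0.00597;  (1·δV/V)² = (1×0.0633)² = 0.00401;  (-1·δT/T)² = (-1×0.0116)² = 0.000135
δn/n = √(0.0101) = 0.101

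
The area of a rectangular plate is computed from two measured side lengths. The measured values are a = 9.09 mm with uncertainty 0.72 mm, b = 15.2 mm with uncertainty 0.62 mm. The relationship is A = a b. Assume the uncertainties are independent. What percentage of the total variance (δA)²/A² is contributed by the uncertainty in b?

21.0%

(δA/A)² = (1·δa/a)² + (1·δb/b)²
  a term: (1×0.0792)² = 0.00627
  b term: (1×0.0408)² = 0.00166
Total = 0.00794. Share from b = 0.00166/0.00794 = 0.210.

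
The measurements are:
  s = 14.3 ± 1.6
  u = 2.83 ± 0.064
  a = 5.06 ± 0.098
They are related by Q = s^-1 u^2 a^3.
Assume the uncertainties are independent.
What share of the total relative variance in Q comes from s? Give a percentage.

69.8%

(δQ/Q)² = (-1·δs/s)² + (2·δu/u)² + (3·δa/a)²
  s term: (-1×0.112)² = 0.0125
  u term: (2×0.0226)² = 0.00205
  a term: (3×0.0194)² = 0.00338
Total = 0.0179. Share from s = 0.0125/0.0179 = 0.698.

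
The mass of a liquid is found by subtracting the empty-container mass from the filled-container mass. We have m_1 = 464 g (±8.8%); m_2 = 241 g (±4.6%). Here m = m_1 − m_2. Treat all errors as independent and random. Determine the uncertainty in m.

42.3 g

Sums and differences: (δm)² = Σ (cᵢ δxᵢ)².
  (δm_1)² = 1670;  (δm_2)² = 123
δm = √(1790) = 42.3 g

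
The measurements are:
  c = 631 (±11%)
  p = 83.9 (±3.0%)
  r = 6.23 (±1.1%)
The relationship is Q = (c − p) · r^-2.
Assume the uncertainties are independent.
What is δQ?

Let u = c − p = 547. δu = √(δc² + δp²) = √(4820 + 6.34) = 69.5, so δu/u = 0.127.
Q is then a monomial in u, r:
δQ/Q = √((δu/u)² + (-2·δr/r)²) = √(0.0161 + 0.000484) = 0.129
Q = 14.1, so δQ = 0.129 × 14.1 = 1.82.

1.82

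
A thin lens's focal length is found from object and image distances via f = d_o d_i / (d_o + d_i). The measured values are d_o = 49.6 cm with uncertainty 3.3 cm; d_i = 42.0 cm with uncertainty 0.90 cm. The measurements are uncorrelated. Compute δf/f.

∂f/∂d_o = (d_i/(d_o+d_i))² = 0.210;  ∂f/∂d_i = (d_o/(d_o+d_i))² = 0.293
δf = √((∂f/∂d_o · δd_o)² + (∂f/∂d_i · δd_i)²) = √(0.481 + 0.0696) = 0.742 cm
f = 22.7 cm, so δf/f = 0.742/22.7 = 0.0326.

0.0326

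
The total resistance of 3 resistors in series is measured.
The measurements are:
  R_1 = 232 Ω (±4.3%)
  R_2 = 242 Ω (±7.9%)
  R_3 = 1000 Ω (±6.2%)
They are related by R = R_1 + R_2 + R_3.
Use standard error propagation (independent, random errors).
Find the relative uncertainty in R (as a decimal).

R is a linear combination, so absolute uncertainties add in quadrature:
  (δR_1)² = 99.5;  (δR_2)² = 365;  (δR_3)² = 3840
δR = √(4310) = 65.6 Ω
R = 1470 Ω, so δR/R = 65.6/1470 = 0.0445.

0.0445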